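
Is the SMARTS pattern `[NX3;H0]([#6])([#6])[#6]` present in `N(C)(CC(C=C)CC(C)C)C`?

The pattern [NX3;H0]([#6])([#6])[#6] describes a trivalent nitrogen with no H, bonded to three carbons — a tertiary amine.
The molecule carries a dimethylamino group (-N(CH3)2), whose atoms satisfy every constraint of the query, so the pattern matches.

Yes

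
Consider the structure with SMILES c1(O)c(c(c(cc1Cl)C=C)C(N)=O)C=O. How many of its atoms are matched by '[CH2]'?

1

Check the 15 heavy atoms by environment: 1× c (aromatic, H1) → no; 5× c (aromatic, H0) → no; 1× Cl (H0) → no; 2× C (H1) → no; 2× O (H0) → no; 1× O (H1) → no; 1× C (H0) → no; 1× N (H2) → no; 1× C (H2) → match.
That gives 1 matching atom.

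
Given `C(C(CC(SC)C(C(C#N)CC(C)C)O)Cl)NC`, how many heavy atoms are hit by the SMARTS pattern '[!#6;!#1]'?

5

The query [!#6;!#1] means: not carbon and not hydrogen — any heteroatom.
Check the 18 heavy atoms by environment: 13× C → no; 1× S → match; 1× Cl → match; 1× O → match; 2× N → match.
Summing the matching environments: 1 + 1 + 1 + 2 = 5 matching atoms.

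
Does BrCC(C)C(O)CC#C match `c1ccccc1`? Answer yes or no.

No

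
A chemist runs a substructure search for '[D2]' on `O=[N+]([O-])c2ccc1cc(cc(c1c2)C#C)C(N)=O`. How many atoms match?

6

The query [D2] means: atom with exactly two heavy-atom neighbours.
Check the 18 heavy atoms by environment: 5× c (aromatic, D3) → no; 5× c (aromatic, D2) → match; 1× C (D2) → match; 1× C (D1) → no; 1× C (D3) → no; 2× O (D1) → no; 1× N (D1) → no; 1× N (charge +1, D3) → no; 1× O (charge -1, D1) → no.
Summing the matching environments: 5 + 1 = 6 matching atoms.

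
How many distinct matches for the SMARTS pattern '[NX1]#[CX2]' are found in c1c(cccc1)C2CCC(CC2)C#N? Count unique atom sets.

1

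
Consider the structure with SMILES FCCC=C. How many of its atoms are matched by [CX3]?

2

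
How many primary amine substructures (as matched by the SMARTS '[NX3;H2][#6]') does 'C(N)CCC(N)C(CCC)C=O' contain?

2

[NX3;H2][#6] is the SMARTS for a primary amine: a trivalent nitrogen with two H attached to carbon.
The molecule carries 2 separate instances of a primary amino group (-NH2) meeting every constraint; each maps to a distinct set of atoms, giving 2 matches.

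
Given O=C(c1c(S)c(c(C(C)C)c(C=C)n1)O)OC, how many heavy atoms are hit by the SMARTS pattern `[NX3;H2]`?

0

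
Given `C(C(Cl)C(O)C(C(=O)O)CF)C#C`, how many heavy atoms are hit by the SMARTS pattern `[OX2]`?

2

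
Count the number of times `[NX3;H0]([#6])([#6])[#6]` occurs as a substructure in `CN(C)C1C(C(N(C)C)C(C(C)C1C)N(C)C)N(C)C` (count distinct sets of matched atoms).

4

[NX3;H0]([#6])([#6])[#6] is the SMARTS for a tertiary amine: a trivalent nitrogen with no H, bonded to three carbons.
The molecule carries 4 separate instances of a dimethylamino group (-N(CH3)2) meeting every constraint; each maps to a distinct set of atoms, giving 4 matches.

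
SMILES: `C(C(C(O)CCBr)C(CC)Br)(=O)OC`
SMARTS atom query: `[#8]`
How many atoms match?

3

The query [#8] means: #8 matches any oxygen atom.
Check the 14 heavy atoms by environment: 9× C → no; 2× Br → no; 3× O → match.
That gives 3 matching atoms.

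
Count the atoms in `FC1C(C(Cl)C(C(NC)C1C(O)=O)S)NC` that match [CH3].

2

The query [CH3] means: aliphatic carbon with exactly three hydrogens.
Check the 16 heavy atoms by environment: 6× C (H1) → no; 1× Cl (H0) → no; 1× S (H1) → no; 1× F (H0) → no; 2× N (H1) → no; 2× C (H3) → match; 1× C (H0) → no; 1× O (H0) → no; 1× O (H1) → no.
That gives 2 matching atoms.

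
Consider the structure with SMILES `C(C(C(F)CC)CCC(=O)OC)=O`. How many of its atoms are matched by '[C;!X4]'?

2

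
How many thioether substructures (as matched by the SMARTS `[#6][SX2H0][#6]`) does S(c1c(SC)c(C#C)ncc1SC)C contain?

3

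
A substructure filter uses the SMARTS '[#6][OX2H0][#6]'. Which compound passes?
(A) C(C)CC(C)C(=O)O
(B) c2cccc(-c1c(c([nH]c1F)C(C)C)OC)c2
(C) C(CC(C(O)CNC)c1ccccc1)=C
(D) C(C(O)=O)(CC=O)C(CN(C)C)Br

B

[#6][OX2H0][#6] describes an aliphatic oxygen bridging two carbons with no H on the oxygen (an ether).
(A) has a carboxylic acid group (-C(=O)OH) but the -OH oxygen has H1; the =O is OX1, not OX2.
(B) contains a methoxy ether (-OCH3), which satisfies every atom and bond constraint.
(C) has a hydroxyl group (-OH) but the oxygen has H1, not H0 bridging two carbons.
(D) has a carboxylic acid group (-C(=O)OH) but the -OH oxygen has H1; the =O is OX1, not OX2.
So the answer is (B).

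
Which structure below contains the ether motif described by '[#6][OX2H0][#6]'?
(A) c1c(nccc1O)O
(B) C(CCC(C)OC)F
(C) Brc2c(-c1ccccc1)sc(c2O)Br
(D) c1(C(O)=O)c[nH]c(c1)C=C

B

[#6][OX2H0][#6] describes an aliphatic oxygen bridging two carbons with no H on the oxygen (an ether).
(A) has a hydroxyl group (-OH) but the oxygen has H1, not H0 bridging two carbons.
(B) contains a methoxy ether (-OCH3), which satisfies every atom and bond constraint.
(C) has a hydroxyl group (-OH) but the oxygen has H1, not H0 bridging two carbons.
(D) has a carboxylic acid group (-C(=O)OH) but the -OH oxygen has H1; the =O is OX1, not OX2.
So the answer is (B).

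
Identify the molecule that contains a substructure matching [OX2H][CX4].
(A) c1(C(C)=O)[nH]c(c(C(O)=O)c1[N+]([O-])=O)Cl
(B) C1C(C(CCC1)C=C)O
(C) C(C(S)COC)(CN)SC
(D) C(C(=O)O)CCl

B

[OX2H][CX4] describes a hydroxyl oxygen bound to an sp3 (X4) carbon (an aliphatic alcohol).
(A) has a carboxylic acid group (-C(=O)OH) but the -OH is on a CX3 carbonyl carbon, not a CX4 carbon.
(B) contains a hydroxyl group (-OH), which satisfies every atom and bond constraint.
(C) has a methoxy ether (-OCH3) but the oxygen has H0 (ether), not H1.
(D) has a carboxylic acid group (-C(=O)OH) but the -OH is on a CX3 carbonyl carbon, not a CX4 carbon.
So the answer is (B).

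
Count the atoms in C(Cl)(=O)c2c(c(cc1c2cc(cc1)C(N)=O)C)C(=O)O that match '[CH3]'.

1

Check the 20 heavy atoms by environment: 6× c (aromatic, H0) → no; 4× c (aromatic, H1) → no; 1× C (H3) → match; 3× C (H0) → no; 3× O (H0) → no; 1× O (H1) → no; 1× Cl (H0) → no; 1× N (H2) → no.
That gives 1 matching atom.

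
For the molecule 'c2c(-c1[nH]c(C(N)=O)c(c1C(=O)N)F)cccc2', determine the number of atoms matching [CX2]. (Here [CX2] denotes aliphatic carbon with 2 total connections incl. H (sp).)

The query [CX2] means: C with X2: aliphatic carbon with exactly 2 total connections.
Check the 18 heavy atoms by environment: 1× n (aromatic, X3) → no; 10× c (aromatic, X3) → no; 2× C (X3) → no; 2× O (X1) → no; 2× N (X3) → no; 1× F (X1) → no.
No environment satisfies the query, so 0 matching atoms.

0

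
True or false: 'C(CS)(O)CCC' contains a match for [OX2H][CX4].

True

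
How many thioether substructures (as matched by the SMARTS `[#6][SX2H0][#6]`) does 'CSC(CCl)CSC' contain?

[#6][SX2H0][#6] is the SMARTS for a thioether: an aliphatic sulfur bridging two carbons with no H on the sulfur.
The molecule carries 2 separate instances of a methylthio ether (-SCH3) meeting every constraint; each maps to a distinct set of atoms, giving 2 matches.

2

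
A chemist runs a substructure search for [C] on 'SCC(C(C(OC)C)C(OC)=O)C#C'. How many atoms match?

Check the 14 heavy atoms by environment: 10× C → match; 3× O → no; 1× S → no.
That gives 10 matching atoms.

10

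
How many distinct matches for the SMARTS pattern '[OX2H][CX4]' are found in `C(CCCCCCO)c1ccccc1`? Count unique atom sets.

1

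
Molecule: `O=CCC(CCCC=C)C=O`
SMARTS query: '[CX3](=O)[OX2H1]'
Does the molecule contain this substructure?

No

The pattern [CX3](=O)[OX2H1] describes an sp2 carbon double-bonded to O and single-bonded to an -OH oxygen — a carboxylic acid.
The closest candidate here is an aldehyde (-CHO), but there is no singly-bonded oxygen on the carbonyl carbon. No other fragment satisfies the full query, so there is no match.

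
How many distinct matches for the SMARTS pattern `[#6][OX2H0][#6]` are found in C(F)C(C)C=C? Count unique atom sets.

0

[#6][OX2H0][#6] is the SMARTS for an ether: an aliphatic oxygen bridging two carbons with no H on the oxygen.
No fragment in the molecule satisfies every constraint, giving 0 matches.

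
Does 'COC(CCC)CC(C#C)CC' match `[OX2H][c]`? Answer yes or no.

No

The pattern [OX2H][c] describes a hydroxyl oxygen attached to an aromatic carbon — a phenol.
The closest candidate here is a methoxy ether (-OCH3), but the oxygen has H0, not H1. No other fragment satisfies the full query, so there is no match.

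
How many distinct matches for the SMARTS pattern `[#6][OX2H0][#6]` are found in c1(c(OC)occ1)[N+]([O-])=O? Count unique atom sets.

1

[#6][OX2H0][#6] is the SMARTS for an ether: an aliphatic oxygen bridging two carbons with no H on the oxygen.
Exactly one fragment in the molecule meets all constraints, giving 1 match.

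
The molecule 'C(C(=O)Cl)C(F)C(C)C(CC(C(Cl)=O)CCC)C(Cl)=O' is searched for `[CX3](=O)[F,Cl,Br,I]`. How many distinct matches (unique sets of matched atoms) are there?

3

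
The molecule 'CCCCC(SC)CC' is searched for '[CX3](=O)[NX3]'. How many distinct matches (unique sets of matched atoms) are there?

0

[CX3](=O)[NX3] is the SMARTS for an amide: a carbonyl carbon bonded to a trivalent nitrogen.
No fragment in the molecule satisfies every constraint, giving 0 matches.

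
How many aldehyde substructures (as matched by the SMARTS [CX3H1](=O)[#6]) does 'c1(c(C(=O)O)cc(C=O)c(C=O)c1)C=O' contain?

3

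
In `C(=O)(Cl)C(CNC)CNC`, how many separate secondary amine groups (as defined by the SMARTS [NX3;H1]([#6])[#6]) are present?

[NX3;H1]([#6])[#6] is the SMARTS for a secondary amine: a trivalent nitrogen with one H, bonded to two carbons.
The molecule carries 2 separate instances of an N-methylamino group (-NHCH3) meeting every constraint; each maps to a distinct set of atoms, giving 2 matches.

2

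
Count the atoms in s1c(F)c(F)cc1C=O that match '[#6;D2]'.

2

The query [#6;D2] means: any carbon bonded to exactly two heavy atoms.
Check the 9 heavy atoms by environment: 1× s (aromatic, D2) → no; 3× c (aromatic, D3) → no; 1× c (aromatic, D2) → match; 2× F (D1) → no; 1× C (D2) → match; 1× O (D1) → no.
Summing the matching environments: 1 + 1 = 2 matching atoms.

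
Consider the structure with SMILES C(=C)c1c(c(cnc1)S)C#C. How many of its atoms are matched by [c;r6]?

5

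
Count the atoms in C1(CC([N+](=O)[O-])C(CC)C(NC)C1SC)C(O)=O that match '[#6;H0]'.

1

Check the 18 heavy atoms by environment: 5× C (H1) → no; 2× C (H2) → no; 1× N (charge +1, H0) → no; 1× O (charge -1, H0) → no; 2× O (H0) → no; 1× S (H0) → no; 3× C (H3) → no; 1× C (H0) → match; 1× O (H1) → no; 1× N (H1) → no.
That gives 1 matching atom.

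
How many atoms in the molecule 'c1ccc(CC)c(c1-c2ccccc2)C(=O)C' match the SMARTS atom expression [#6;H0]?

Check the 17 heavy atoms by environment: 4× c (aromatic, H0) → match; 8× c (aromatic, H1) → no; 1× C (H0) → match; 1× O (H0) → no; 2× C (H3) → no; 1× C (H2) → no.
Summing the matching environments: 4 + 1 = 5 matching atoms.

5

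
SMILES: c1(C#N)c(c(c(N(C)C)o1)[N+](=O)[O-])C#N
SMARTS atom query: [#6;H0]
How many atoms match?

6

The query [#6;H0] means: any carbon with no attached hydrogen.
Check the 15 heavy atoms by environment: 1× o (aromatic, H0) → no; 4× c (aromatic, H0) → match; 2× C (H0) → match; 3× N (H0) → no; 2× C (H3) → no; 1× N (charge +1, H0) → no; 1× O (charge -1, H0) → no; 1× O (H0) → no.
Summing the matching environments: 4 + 2 = 6 matching atoms.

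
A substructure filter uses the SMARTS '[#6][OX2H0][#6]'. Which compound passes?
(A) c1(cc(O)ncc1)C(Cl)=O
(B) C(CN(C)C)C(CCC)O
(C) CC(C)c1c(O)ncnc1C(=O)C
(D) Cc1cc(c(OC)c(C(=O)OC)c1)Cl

D

[#6][OX2H0][#6] describes an aliphatic oxygen bridging two carbons with no H on the oxygen (an ether).
(A) has a hydroxyl group (-OH) but the oxygen has H1, not H0 bridging two carbons.
(B) has a hydroxyl group (-OH) but the oxygen has H1, not H0 bridging two carbons.
(C) has a hydroxyl group (-OH) but the oxygen has H1, not H0 bridging two carbons.
(D) contains a methoxy ether (-OCH3), which satisfies every atom and bond constraint.
So the answer is (D).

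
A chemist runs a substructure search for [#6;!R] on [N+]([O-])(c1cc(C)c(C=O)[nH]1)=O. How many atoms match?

2

The query [#6;!R] means: carbon not in any ring.
Check the 11 heavy atoms by environment: 1× n (aromatic, in 5-ring) → no; 4× c (aromatic, in 5-ring) → no; 1× N (charge +1, acyclic) → no; 1× O (charge -1, acyclic) → no; 2× O (acyclic) → no; 2× C (acyclic) → match.
That gives 2 matching atoms.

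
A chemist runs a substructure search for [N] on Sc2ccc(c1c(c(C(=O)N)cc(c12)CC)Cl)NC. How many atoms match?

2

The query [N] means: uppercase N matches aliphatic (non-aromatic) nitrogen only.
Check the 19 heavy atoms by environment: 10× c (aromatic) → no; 1× Cl → no; 4× C → no; 1× O → no; 2× N → match; 1× S → no.
That gives 2 matching atoms.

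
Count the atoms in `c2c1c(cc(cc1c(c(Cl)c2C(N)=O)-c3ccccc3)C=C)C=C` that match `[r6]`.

16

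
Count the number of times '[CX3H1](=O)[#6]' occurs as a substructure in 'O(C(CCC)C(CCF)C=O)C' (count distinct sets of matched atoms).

[CX3H1](=O)[#6] is the SMARTS for an aldehyde: an sp2 carbon with one H, double-bonded to O and single-bonded to carbon.
Exactly one fragment in the molecule meets all constraints, giving 1 match.

1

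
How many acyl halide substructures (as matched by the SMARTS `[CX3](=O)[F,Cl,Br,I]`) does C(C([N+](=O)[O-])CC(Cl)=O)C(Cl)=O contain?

[CX3](=O)[F,Cl,Br,I] is the SMARTS for an acyl halide: a carbonyl carbon bonded to a halogen.
The molecule carries 2 separate instances of an acyl chloride (-C(=O)Cl) meeting every constraint; each maps to a distinct set of atoms, giving 2 matches.

2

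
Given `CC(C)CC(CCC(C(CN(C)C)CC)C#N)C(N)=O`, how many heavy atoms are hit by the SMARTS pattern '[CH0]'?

2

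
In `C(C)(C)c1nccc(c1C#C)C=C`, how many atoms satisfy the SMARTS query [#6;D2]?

4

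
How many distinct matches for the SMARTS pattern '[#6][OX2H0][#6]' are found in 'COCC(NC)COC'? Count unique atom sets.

2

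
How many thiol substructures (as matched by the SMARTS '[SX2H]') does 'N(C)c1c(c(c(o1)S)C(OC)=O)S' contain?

[SX2H] is the SMARTS for a thiol: an aliphatic sulfur with two connections, one being H.
The molecule carries 2 separate instances of a thiol (-SH) meeting every constraint; each maps to a distinct set of atoms, giving 2 matches.

2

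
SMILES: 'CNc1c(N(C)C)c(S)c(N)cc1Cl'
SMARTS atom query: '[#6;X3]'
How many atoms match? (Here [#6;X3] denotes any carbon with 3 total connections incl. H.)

6

The query [#6;X3] means: any carbon (aromatic or not) with three total connections.
Check the 14 heavy atoms by environment: 6× c (aromatic, X3) → match; 1× Cl (X1) → no; 3× N (X3) → no; 3× C (X4) → no; 1× S (X2) → no.
That gives 6 matching atoms.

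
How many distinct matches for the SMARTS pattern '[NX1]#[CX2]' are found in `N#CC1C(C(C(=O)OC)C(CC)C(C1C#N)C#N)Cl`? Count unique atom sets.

[NX1]#[CX2] is the SMARTS for a nitrile: a nitrogen triple-bonded to a two-connected carbon.
The molecule carries 3 separate instances of a nitrile (-C#N) meeting every constraint; each maps to a distinct set of atoms, giving 3 matches.

3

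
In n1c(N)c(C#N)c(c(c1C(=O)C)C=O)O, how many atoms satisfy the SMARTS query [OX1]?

The query [OX1] means: aliphatic oxygen with one total connection — typically a carbonyl =O or an oxide.
Check the 15 heavy atoms by environment: 1× n (aromatic, X2) → no; 5× c (aromatic, X3) → no; 1× N (X3) → no; 2× C (X3) → no; 2× O (X1) → match; 1× C (X4) → no; 1× O (X2) → no; 1× C (X2) → no; 1× N (X1) → no.
That gives 2 matching atoms.

2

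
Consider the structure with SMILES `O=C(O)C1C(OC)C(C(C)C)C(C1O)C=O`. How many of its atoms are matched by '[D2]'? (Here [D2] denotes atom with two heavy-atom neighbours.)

The query [D2] means: atom with exactly two heavy-atom neighbours.
Check the 16 heavy atoms by environment: 7× C (D3) → no; 4× O (D1) → no; 1× C (D2) → match; 3× C (D1) → no; 1× O (D2) → match.
Summing the matching environments: 1 + 1 = 2 matching atoms.

2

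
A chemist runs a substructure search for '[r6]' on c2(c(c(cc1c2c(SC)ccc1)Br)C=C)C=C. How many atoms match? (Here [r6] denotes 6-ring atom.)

The query [r6] means: r6 matches atoms in a six-membered ring.
Check the 17 heavy atoms by environment: 10× c (aromatic, in 6-ring) → match; 5× C (acyclic) → no; 1× S (acyclic) → no; 1× Br (acyclic) → no.
That gives 10 matching atoms.

10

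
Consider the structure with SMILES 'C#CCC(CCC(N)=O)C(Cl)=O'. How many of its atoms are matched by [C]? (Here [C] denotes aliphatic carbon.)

8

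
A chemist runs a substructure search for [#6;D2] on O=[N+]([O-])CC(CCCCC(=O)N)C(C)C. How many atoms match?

Check the 15 heavy atoms by environment: 5× C (D2) → match; 3× C (D3) → no; 2× O (D1) → no; 1× N (D1) → no; 2× C (D1) → no; 1× N (charge +1, D3) → no; 1× O (charge -1, D1) → no.
That gives 5 matching atoms.

5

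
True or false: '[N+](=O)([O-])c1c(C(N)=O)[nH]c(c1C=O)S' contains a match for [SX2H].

The pattern [SX2H] describes an aliphatic sulfur with two connections, one being H — a thiol.
The molecule carries a thiol (-SH), whose atoms satisfy every constraint of the query, so the pattern matches.

True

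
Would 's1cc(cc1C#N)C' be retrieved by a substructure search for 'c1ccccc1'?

No

The pattern c1ccccc1 describes six aromatic carbons in a ring — a benzene ring.
The closest candidate here is a methyl group (-CH3), but no six-membered all-carbon aromatic ring is present. No other fragment satisfies the full query, so there is no match.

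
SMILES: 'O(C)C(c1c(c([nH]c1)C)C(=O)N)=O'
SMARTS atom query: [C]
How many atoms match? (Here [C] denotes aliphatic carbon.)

4

The query [C] means: uppercase C matches aliphatic (non-aromatic) carbon only.
Check the 13 heavy atoms by environment: 1× n (aromatic) → no; 4× c (aromatic) → no; 4× C → match; 3× O → no; 1× N → no.
That gives 4 matching atoms.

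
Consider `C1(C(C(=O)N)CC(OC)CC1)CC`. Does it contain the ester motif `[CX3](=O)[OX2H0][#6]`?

No

The pattern [CX3](=O)[OX2H0][#6] describes a carbonyl carbon bonded to an oxygen that is itself bonded to carbon (no H on that O) — an ester.
The closest candidate here is a methoxy ether (-OCH3), but the ether oxygen is not adjacent to a C=O carbon. No other fragment satisfies the full query, so there is no match.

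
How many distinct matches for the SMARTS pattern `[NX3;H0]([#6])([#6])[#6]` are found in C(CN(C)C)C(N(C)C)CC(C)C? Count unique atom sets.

[NX3;H0]([#6])([#6])[#6] is the SMARTS for a tertiary amine: a trivalent nitrogen with no H, bonded to three carbons.
The molecule carries 2 separate instances of a dimethylamino group (-N(CH3)2) meeting every constraint; each maps to a distinct set of atoms, giving 2 matches.

2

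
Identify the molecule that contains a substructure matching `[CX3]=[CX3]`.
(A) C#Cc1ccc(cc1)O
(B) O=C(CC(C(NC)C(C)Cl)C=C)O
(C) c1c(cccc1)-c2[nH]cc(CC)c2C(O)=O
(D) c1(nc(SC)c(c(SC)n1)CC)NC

B

[CX3]=[CX3] describes a non-aromatic C=C double bond between two sp2 carbons (an alkene).
(A) has an ethynyl group (-C#CH) but the C-C bond is a triple bond, not a double bond.
(B) contains a vinyl group (-CH=CH2), which satisfies every atom and bond constraint.
(C) has an ethyl group (-CH2CH3) but its C-C bond is a single bond between CX4 carbons, not CX3=CX3.
(D) has an ethyl group (-CH2CH3) but its C-C bond is a single bond between CX4 carbons, not CX3=CX3.
So the answer is (B).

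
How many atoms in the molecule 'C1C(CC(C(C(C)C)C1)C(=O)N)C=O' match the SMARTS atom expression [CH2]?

The query [CH2] means: aliphatic carbon with exactly two hydrogens.
Check the 14 heavy atoms by environment: 3× C (H2) → match; 5× C (H1) → no; 2× C (H3) → no; 1× C (H0) → no; 2× O (H0) → no; 1× N (H2) → no.
That gives 3 matching atoms.

3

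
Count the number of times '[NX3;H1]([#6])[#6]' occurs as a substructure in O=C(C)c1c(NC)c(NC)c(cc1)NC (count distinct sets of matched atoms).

[NX3;H1]([#6])[#6] is the SMARTS for a secondary amine: a trivalent nitrogen with one H, bonded to two carbons.
The molecule carries 3 separate instances of an N-methylamino group (-NHCH3) meeting every constraint; each maps to a distinct set of atoms, giving 3 matches.

3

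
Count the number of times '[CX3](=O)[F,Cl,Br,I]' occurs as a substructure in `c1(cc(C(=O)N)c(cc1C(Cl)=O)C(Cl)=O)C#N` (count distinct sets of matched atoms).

2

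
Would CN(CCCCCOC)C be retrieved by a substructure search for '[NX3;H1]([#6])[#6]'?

The pattern [NX3;H1]([#6])[#6] describes a trivalent nitrogen with one H, bonded to two carbons — a secondary amine.
The closest candidate here is a dimethylamino group (-N(CH3)2), but the nitrogen has H0, not H1. No other fragment satisfies the full query, so there is no match.

No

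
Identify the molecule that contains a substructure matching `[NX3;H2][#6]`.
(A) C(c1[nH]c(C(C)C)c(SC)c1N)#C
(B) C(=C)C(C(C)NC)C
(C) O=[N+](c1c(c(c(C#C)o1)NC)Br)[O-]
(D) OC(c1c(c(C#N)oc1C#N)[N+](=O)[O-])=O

A

[NX3;H2][#6] describes a trivalent nitrogen with two H attached to carbon (a primary amine).
(A) contains a primary amino group (-NH2), which satisfies every atom and bond constraint.
(B) has an N-methylamino group (-NHCH3) but the nitrogen bears two carbons and only one H (H1), not H2.
(C) has an N-methylamino group (-NHCH3) but the nitrogen bears two carbons and only one H (H1), not H2.
(D) has a nitro group (-[N+](=O)[O-]) but the nitrogen is [N+] with no H, not NX3H2.
So the answer is (A).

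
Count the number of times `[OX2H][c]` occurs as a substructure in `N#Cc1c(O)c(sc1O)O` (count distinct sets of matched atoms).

3

[OX2H][c] is the SMARTS for a phenol: a hydroxyl oxygen attached to an aromatic carbon.
The molecule carries 3 separate instances of a hydroxyl group (-OH) meeting every constraint; each maps to a distinct set of atoms, giving 3 matches.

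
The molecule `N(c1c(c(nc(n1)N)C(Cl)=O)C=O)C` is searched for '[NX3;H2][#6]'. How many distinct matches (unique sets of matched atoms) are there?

1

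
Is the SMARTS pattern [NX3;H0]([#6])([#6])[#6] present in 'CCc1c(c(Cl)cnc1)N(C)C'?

The pattern [NX3;H0]([#6])([#6])[#6] describes a trivalent nitrogen with no H, bonded to three carbons — a tertiary amine.
The molecule carries a dimethylamino group (-N(CH3)2), whose atoms satisfy every constraint of the query, so the pattern matches.

Yes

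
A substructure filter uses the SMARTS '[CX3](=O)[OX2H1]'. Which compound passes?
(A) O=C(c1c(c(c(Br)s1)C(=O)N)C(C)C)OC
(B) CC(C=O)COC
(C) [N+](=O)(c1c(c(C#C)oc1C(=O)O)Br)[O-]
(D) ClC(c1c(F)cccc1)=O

C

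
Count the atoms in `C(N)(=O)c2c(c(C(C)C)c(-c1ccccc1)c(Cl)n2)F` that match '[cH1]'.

Check the 20 heavy atoms by environment: 1× n (aromatic, H0) → no; 6× c (aromatic, H0) → no; 1× F (H0) → no; 5× c (aromatic, H1) → match; 1× Cl (H0) → no; 1× C (H1) → no; 2× C (H3) → no; 1× C (H0) → no; 1× O (H0) → no; 1× N (H2) → no.
That gives 5 matching atoms.

5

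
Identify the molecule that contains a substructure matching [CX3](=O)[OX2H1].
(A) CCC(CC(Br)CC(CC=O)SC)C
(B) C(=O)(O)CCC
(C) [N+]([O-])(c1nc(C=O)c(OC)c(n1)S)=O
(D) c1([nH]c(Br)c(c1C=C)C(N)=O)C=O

B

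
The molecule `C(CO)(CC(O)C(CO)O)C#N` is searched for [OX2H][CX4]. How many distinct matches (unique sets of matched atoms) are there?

4

[OX2H][CX4] is the SMARTS for an aliphatic alcohol: a hydroxyl oxygen bound to an sp3 (X4) carbon.
The molecule carries 4 separate instances of a hydroxyl group (-OH) meeting every constraint; each maps to a distinct set of atoms, giving 4 matches.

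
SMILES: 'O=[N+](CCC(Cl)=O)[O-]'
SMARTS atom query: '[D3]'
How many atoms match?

2

The query [D3] means: atom with exactly three heavy-atom neighbours.
Check the 8 heavy atoms by environment: 2× C (D2) → no; 1× C (D3) → match; 2× O (D1) → no; 1× Cl (D1) → no; 1× N (charge +1, D3) → match; 1× O (charge -1, D1) → no.
Summing the matching environments: 1 + 1 = 2 matching atoms.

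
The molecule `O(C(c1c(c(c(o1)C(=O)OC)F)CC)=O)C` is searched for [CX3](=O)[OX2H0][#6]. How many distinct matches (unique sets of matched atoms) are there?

[CX3](=O)[OX2H0][#6] is the SMARTS for an ester: a carbonyl carbon bonded to an oxygen that is itself bonded to carbon (no H on that O).
The molecule carries 2 separate instances of a methyl-ester group (-C(=O)OCH3) meeting every constraint; each maps to a distinct set of atoms, giving 2 matches.

2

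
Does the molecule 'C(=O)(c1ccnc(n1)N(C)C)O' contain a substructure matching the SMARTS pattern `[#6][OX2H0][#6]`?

No

The pattern [#6][OX2H0][#6] describes an aliphatic oxygen bridging two carbons with no H on the oxygen — an ether.
The closest candidate here is a carboxylic acid group (-C(=O)OH), but the -OH oxygen has H1; the =O is OX1, not OX2. No other fragment satisfies the full query, so there is no match.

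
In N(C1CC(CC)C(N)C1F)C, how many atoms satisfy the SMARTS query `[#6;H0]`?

0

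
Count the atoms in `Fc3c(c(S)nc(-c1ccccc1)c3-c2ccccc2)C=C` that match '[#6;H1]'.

11

Check the 22 heavy atoms by environment: 1× n (aromatic, H0) → no; 7× c (aromatic, H0) → no; 1× C (H1) → match; 1× C (H2) → no; 1× F (H0) → no; 1× S (H1) → no; 10× c (aromatic, H1) → match.
Summing the matching environments: 1 + 10 = 11 matching atoms.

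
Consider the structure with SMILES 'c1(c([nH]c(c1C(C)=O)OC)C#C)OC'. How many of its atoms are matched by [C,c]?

10

The query [C,c] means: comma = OR; matches aliphatic or aromatic carbon — same as #6.
Check the 14 heavy atoms by environment: 1× n (aromatic) → no; 4× c (aromatic) → match; 3× O → no; 6× C → match.
Summing the matching environments: 4 + 6 = 10 matching atoms.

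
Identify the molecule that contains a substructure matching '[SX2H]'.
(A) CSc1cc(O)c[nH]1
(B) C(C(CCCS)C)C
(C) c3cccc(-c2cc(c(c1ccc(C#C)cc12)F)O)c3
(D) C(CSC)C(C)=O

[SX2H] describes an aliphatic sulfur with two connections, one being H (a thiol).
(A) has a methylthio ether (-SCH3) but the sulfur has H0 (bonded to two carbons), not H1.
(B) contains a thiol (-SH), which satisfies every atom and bond constraint.
(C) has a hydroxyl group (-OH) but it is an -OH, not an -SH.
(D) has a methylthio ether (-SCH3) but the sulfur has H0 (bonded to two carbons), not H1.
So the answer is (B).

B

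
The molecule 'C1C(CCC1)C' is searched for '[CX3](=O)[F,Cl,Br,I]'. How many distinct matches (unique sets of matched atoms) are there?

[CX3](=O)[F,Cl,Br,I] is the SMARTS for an acyl halide: a carbonyl carbon bonded to a halogen.
No fragment in the molecule satisfies every constraint, giving 0 matches.

0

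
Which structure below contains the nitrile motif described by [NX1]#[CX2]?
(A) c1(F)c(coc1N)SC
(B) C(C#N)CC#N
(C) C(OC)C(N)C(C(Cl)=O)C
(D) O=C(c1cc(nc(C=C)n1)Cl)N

B

[NX1]#[CX2] describes a nitrogen triple-bonded to a two-connected carbon (a nitrile).
(A) has a primary amino group (-NH2) but the nitrogen is NX3 (three connections), not NX1 triple-bonded.
(B) contains a nitrile (-C#N), which satisfies every atom and bond constraint.
(C) has a primary amino group (-NH2) but the nitrogen is NX3 (three connections), not NX1 triple-bonded.
(D) has a primary amide (-C(=O)NH2) but the nitrogen is NX3, not NX1.
So the answer is (B).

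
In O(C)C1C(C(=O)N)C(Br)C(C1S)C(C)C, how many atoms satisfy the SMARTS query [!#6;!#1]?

The query [!#6;!#1] means: not carbon and not hydrogen — any heteroatom.
Check the 15 heavy atoms by environment: 10× C → no; 2× O → match; 1× Br → match; 1× N → match; 1× S → match.
Summing the matching environments: 2 + 1 + 1 + 1 = 5 matching atoms.

5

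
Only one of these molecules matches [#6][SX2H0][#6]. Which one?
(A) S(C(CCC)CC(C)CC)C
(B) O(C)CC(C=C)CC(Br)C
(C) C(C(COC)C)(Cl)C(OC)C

A

[#6][SX2H0][#6] describes an aliphatic sulfur bridging two carbons with no H on the sulfur (a thioether).
(A) contains a methylthio ether (-SCH3), which satisfies every atom and bond constraint.
(B) has a methoxy ether (-OCH3) but the bridging atom is O, not S.
(C) has a methoxy ether (-OCH3) but the bridging atom is O, not S.
So the answer is (A).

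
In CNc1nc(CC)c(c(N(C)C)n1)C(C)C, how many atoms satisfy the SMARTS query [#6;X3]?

4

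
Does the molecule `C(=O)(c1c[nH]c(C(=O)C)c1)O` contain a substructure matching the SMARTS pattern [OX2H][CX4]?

No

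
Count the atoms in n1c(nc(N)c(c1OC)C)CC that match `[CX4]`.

4

The query [CX4] means: C with X4: aliphatic carbon with exactly 4 total connections (bonds + H).
Check the 12 heavy atoms by environment: 2× n (aromatic, X2) → no; 4× c (aromatic, X3) → no; 4× C (X4) → match; 1× N (X3) → no; 1× O (X2) → no.
That gives 4 matching atoms.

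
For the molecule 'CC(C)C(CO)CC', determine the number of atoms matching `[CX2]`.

0

The query [CX2] means: C with X2: aliphatic carbon with exactly 2 total connections.
Check the 8 heavy atoms by environment: 7× C (X4) → no; 1× O (X2) → no.
No environment satisfies the query, so 0 matching atoms.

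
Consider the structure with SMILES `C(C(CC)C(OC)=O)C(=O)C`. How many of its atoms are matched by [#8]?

3

Check the 11 heavy atoms by environment: 8× C → no; 3× O → match.
That gives 3 matching atoms.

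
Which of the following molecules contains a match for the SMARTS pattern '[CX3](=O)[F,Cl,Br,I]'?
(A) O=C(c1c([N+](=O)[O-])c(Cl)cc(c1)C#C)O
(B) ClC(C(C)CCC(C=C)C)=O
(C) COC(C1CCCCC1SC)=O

B

[CX3](=O)[F,Cl,Br,I] describes a carbonyl carbon bonded to a halogen (an acyl halide).
(A) has a carboxylic acid group (-C(=O)OH) but the carbonyl is bonded to -OH, not to a halogen.
(B) contains an acyl chloride (-C(=O)Cl), which satisfies every atom and bond constraint.
(C) has a methyl-ester group (-C(=O)OCH3) but the carbonyl is bonded to -O-C, not to a halogen.
So the answer is (B).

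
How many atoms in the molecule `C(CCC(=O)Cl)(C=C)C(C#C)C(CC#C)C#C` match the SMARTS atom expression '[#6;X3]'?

The query [#6;X3] means: any carbon (aromatic or not) with three total connections.
Check the 17 heavy atoms by environment: 6× C (X4) → no; 3× C (X3) → match; 1× O (X1) → no; 1× Cl (X1) → no; 6× C (X2) → no.
That gives 3 matching atoms.

3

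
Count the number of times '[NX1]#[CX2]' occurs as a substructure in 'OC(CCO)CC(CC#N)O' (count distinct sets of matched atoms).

1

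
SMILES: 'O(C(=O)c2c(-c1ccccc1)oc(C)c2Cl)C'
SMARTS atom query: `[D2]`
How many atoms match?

7

The query [D2] means: atom with exactly two heavy-atom neighbours.
Check the 17 heavy atoms by environment: 1× o (aromatic, D2) → match; 5× c (aromatic, D3) → no; 1× Cl (D1) → no; 2× C (D1) → no; 1× C (D3) → no; 1× O (D1) → no; 1× O (D2) → match; 5× c (aromatic, D2) → match.
Summing the matching environments: 1 + 1 + 5 = 7 matching atoms.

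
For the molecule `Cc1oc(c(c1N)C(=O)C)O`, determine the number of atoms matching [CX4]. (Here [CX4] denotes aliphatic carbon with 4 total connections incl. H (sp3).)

2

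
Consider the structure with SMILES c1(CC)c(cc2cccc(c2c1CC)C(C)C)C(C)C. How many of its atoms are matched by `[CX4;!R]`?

10

Check the 20 heavy atoms by environment: 10× c (aromatic, X3, in 6-ring) → no; 10× C (X4, acyclic) → match.
That gives 10 matching atoms.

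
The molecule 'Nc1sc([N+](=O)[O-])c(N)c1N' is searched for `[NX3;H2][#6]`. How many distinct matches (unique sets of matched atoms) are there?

3

[NX3;H2][#6] is the SMARTS for a primary amine: a trivalent nitrogen with two H attached to carbon.
The molecule carries 3 separate instances of a primary amino group (-NH2) meeting every constraint; each maps to a distinct set of atoms, giving 3 matches.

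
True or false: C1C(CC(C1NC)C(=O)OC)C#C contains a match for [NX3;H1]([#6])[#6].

True

The pattern [NX3;H1]([#6])[#6] describes a trivalent nitrogen with one H, bonded to two carbons — a secondary amine.
The molecule carries an N-methylamino group (-NHCH3), whose atoms satisfy every constraint of the query, so the pattern matches.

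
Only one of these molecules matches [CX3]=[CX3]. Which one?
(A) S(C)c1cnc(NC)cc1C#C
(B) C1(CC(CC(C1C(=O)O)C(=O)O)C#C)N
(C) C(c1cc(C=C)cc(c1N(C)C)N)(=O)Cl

C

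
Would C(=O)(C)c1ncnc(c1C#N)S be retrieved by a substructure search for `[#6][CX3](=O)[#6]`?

Yes

The pattern [#6][CX3](=O)[#6] describes a carbonyl carbon (no H) flanked by two carbons — a ketone.
The molecule carries an acetyl/ketone group (-C(=O)CH3), whose atoms satisfy every constraint of the query, so the pattern matches.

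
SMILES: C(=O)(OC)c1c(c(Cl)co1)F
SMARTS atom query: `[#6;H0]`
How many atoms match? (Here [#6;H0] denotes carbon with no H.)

4

The query [#6;H0] means: any carbon with no attached hydrogen.
Check the 11 heavy atoms by environment: 1× o (aromatic, H0) → no; 3× c (aromatic, H0) → match; 1× c (aromatic, H1) → no; 1× C (H0) → match; 2× O (H0) → no; 1× C (H3) → no; 1× Cl (H0) → no; 1× F (H0) → no.
Summing the matching environments: 3 + 1 = 4 matching atoms.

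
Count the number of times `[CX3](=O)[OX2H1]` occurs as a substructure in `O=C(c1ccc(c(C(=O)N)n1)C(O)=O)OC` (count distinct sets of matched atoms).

1

[CX3](=O)[OX2H1] is the SMARTS for a carboxylic acid: an sp2 carbon double-bonded to O and single-bonded to an -OH oxygen.
Exactly one fragment in the molecule meets all constraints, giving 1 match.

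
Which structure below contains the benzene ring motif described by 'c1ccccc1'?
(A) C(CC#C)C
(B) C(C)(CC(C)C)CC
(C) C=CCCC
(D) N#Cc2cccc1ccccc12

D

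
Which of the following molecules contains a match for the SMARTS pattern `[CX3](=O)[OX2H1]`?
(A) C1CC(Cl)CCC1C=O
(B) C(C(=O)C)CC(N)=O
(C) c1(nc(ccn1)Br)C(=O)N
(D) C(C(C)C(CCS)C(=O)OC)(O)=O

D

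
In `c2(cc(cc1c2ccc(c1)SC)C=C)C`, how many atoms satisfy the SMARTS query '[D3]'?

5

The query [D3] means: atom with exactly three heavy-atom neighbours.
Check the 15 heavy atoms by environment: 5× c (aromatic, D3) → match; 5× c (aromatic, D2) → no; 3× C (D1) → no; 1× S (D2) → no; 1× C (D2) → no.
That gives 5 matching atoms.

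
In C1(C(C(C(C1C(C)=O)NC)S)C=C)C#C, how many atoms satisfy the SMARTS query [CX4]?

The query [CX4] means: C with X4: aliphatic carbon with exactly 4 total connections (bonds + H).
Check the 15 heavy atoms by environment: 7× C (X4) → match; 3× C (X3) → no; 1× O (X1) → no; 1× S (X2) → no; 1× N (X3) → no; 2× C (X2) → no.
That gives 7 matching atoms.

7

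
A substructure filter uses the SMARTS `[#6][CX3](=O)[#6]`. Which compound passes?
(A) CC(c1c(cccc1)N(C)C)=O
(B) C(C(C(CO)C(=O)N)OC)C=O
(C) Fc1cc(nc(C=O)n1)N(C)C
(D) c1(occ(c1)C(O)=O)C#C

[#6][CX3](=O)[#6] describes a carbonyl carbon (no H) flanked by two carbons (a ketone).
(A) contains an acetyl/ketone group (-C(=O)CH3), which satisfies every atom and bond constraint.
(B) has a primary amide (-C(=O)NH2) but one neighbour of the carbonyl carbon is N, not C.
(C) has an aldehyde (-CHO) but the carbonyl carbon has H1, so it is not flanked by two carbons.
(D) has a carboxylic acid group (-C(=O)OH) but one neighbour of the carbonyl carbon is O, not C.
So the answer is (A).

A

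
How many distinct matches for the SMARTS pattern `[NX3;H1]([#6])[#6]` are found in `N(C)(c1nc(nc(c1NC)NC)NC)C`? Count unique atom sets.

3

[NX3;H1]([#6])[#6] is the SMARTS for a secondary amine: a trivalent nitrogen with one H, bonded to two carbons.
The molecule carries 3 separate instances of an N-methylamino group (-NHCH3) meeting every constraint; each maps to a distinct set of atoms, giving 3 matches.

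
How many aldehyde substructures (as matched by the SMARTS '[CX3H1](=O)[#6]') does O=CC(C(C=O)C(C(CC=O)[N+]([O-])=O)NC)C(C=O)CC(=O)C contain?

4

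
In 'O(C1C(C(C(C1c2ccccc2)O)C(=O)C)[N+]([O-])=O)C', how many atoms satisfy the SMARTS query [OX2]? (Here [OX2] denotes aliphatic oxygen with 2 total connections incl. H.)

The query [OX2] means: aliphatic oxygen with two total connections — ether, hydroxyl, or ester single-bond O.
Check the 20 heavy atoms by environment: 7× C (X4) → no; 1× C (X3) → no; 2× O (X1) → no; 2× O (X2) → match; 6× c (aromatic, X3) → no; 1× N (charge +1, X3) → no; 1× O (charge -1, X1) → no.
That gives 2 matching atoms.

2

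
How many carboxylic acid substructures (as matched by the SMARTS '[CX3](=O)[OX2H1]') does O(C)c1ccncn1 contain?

[CX3](=O)[OX2H1] is the SMARTS for a carboxylic acid: an sp2 carbon double-bonded to O and single-bonded to an -OH oxygen.
No fragment in the molecule satisfies every constraint, giving 0 matches.

0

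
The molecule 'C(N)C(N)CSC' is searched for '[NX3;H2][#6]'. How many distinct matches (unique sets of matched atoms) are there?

[NX3;H2][#6] is the SMARTS for a primary amine: a trivalent nitrogen with two H attached to carbon.
The molecule carries 2 separate instances of a primary amino group (-NH2) meeting every constraint; each maps to a distinct set of atoms, giving 2 matches.

2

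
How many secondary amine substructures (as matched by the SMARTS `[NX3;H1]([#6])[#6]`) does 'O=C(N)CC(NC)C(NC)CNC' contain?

3

[NX3;H1]([#6])[#6] is the SMARTS for a secondary amine: a trivalent nitrogen with one H, bonded to two carbons.
The molecule carries 3 separate instances of an N-methylamino group (-NHCH3) meeting every constraint; each maps to a distinct set of atoms, giving 3 matches.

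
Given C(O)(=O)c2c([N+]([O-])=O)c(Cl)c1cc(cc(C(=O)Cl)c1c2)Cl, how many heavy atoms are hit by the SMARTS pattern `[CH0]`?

2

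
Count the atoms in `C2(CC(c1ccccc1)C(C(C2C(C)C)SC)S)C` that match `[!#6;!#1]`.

The query [!#6;!#1] means: not carbon and not hydrogen — any heteroatom.
Check the 19 heavy atoms by environment: 11× C → no; 2× S → match; 6× c (aromatic) → no.
That gives 2 matching atoms.

2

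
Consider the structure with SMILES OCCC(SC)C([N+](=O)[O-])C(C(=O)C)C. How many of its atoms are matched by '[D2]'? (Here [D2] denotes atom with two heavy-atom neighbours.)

3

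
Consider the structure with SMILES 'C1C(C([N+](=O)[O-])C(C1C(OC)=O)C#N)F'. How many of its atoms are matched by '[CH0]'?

2

Check the 15 heavy atoms by environment: 4× C (H1) → no; 1× C (H2) → no; 2× C (H0) → match; 1× N (H0) → no; 1× N (charge +1, H0) → no; 1× O (charge -1, H0) → no; 3× O (H0) → no; 1× C (H3) → no; 1× F (H0) → no.
That gives 2 matching atoms.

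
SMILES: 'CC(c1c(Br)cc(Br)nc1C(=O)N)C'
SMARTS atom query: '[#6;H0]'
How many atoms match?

5

The query [#6;H0] means: any carbon with no attached hydrogen.
Check the 14 heavy atoms by environment: 1× n (aromatic, H0) → no; 4× c (aromatic, H0) → match; 1× c (aromatic, H1) → no; 2× Br (H0) → no; 1× C (H0) → match; 1× O (H0) → no; 1× N (H2) → no; 1× C (H1) → no; 2× C (H3) → no.
Summing the matching environments: 4 + 1 = 5 matching atoms.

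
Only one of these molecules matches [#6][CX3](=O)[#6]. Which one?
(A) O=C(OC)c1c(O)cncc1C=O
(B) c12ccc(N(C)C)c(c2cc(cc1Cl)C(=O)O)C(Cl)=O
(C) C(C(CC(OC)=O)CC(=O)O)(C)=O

[#6][CX3](=O)[#6] describes a carbonyl carbon (no H) flanked by two carbons (a ketone).
(A) has a methyl-ester group (-C(=O)OCH3) but one neighbour of the carbonyl carbon is O, not C.
(B) has a carboxylic acid group (-C(=O)OH) but one neighbour of the carbonyl carbon is O, not C.
(C) contains an acetyl/ketone group (-C(=O)CH3), which satisfies every atom and bond constraint.
So the answer is (C).

C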